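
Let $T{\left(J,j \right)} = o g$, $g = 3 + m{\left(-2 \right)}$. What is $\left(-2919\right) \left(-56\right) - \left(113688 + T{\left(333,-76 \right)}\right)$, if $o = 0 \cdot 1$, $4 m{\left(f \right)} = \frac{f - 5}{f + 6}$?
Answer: $49776$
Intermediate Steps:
$m{\left(f \right)} = \frac{-5 + f}{4 \left(6 + f\right)}$ ($m{\left(f \right)} = \frac{\left(f - 5\right) \frac{1}{f + 6}}{4} = \frac{\left(-5 + f\right) \frac{1}{6 + f}}{4} = \frac{\frac{1}{6 + f} \left(-5 + f\right)}{4} = \frac{-5 + f}{4 \left(6 + f\right)}$)
$o = 0$
$g = \frac{41}{16}$ ($g = 3 + \frac{-5 - 2}{4 \left(6 - 2\right)} = 3 + \frac{1}{4} \cdot \frac{1}{4} \left(-7\right) = 3 - \frac{7}{16} = \frac{41}{16} \approx 2.5625$)
$T{\left(J,j \right)} = 0$ ($T{\left(J,j \right)} = 0 \cdot \frac{41}{16} = 0$)
$\left(-2919\right) \left(-56\right) - \left(113688 + T{\left(333,-76 \right)}\right) = \left(-2919\right) \left(-56\right) - \left(113688 + 0\right) = 163464 - 113688 = 49776$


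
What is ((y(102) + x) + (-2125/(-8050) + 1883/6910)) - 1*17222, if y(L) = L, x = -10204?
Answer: -15198813201/556255 ≈ -27323.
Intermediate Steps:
((y(102) + x) + (-2125/(-8050) + 1883/6910)) - 1*17222 = ((102 - 10204) + (-2125/(-8050) + 1883/6910)) - 1*17222 = (-10102 + (-2125*(-1/8050) + 1883*(1/6910))) - 17222 = (-10102 + (85/322 + 1883/6910)) - 17222 = (-10102 + 298419/556255) - 17222 = -5618989591/556255 - 17222 = -15198813201/556255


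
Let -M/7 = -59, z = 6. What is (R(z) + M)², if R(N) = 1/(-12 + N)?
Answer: 6135529/36 ≈ 1.7043e+5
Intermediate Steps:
M = 413 (M = -7*(-59) = 413)
(R(z) + M)² = (1/(-12 + 6) + 413)² = (1/(-6) + 413)² = (-⅙ + 413)² = (2477/6)² = 6135529/36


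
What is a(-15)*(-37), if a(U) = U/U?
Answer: -37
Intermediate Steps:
a(U) = 1
a(-15)*(-37) = 1*(-37) = -37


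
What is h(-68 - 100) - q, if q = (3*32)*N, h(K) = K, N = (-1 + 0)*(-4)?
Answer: -552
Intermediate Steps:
N = 4 (N = -1*(-4) = 4)
q = 384 (q = (3*32)*4 = 96*4 = 384)
h(-68 - 100) - q = (-68 - 100) - 1*384 = -168 - 384 = -552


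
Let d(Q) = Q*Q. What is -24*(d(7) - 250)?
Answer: 4824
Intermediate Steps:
d(Q) = Q**2
-24*(d(7) - 250) = -24*(7**2 - 250) = -24*(49 - 250) = -24*(-201) = 4824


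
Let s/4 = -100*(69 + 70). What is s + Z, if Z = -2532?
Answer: -58132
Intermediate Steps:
s = -55600 (s = 4*(-100*(69 + 70)) = 4*(-100*139) = 4*(-13900) = -55600)
s + Z = -55600 - 2532 = -58132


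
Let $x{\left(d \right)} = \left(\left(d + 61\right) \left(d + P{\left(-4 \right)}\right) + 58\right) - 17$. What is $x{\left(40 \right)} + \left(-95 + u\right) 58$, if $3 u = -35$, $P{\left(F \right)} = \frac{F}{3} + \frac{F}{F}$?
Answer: $- \frac{6418}{3} \approx -2139.3$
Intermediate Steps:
$P{\left(F \right)} = 1 + \frac{F}{3}$ ($P{\left(F \right)} = F \frac{1}{3} + 1 = \frac{F}{3} + 1 = 1 + \frac{F}{3}$)
$u = - \frac{35}{3}$ ($u = \frac{1}{3} \left(-35\right) = - \frac{35}{3} \approx -11.667$)
$x{\left(d \right)} = 41 + \left(61 + d\right) \left(- \frac{1}{3} + d\right)$ ($x{\left(d \right)} = \left(\left(d + 61\right) \left(d + \left(1 + \frac{1}{3} \left(-4\right)\right)\right) + 58\right) - 17 = \left(\left(61 + d\right) \left(d + \left(1 - \frac{4}{3}\right)\right) + 58\right) - 17 = \left(\left(61 + d\right) \left(d - \frac{1}{3}\right) + 58\right) - 17 = \left(\left(61 + d\right) \left(- \frac{1}{3} + d\right) + 58\right) - 17 = \left(58 + \left(61 + d\right) \left(- \frac{1}{3} + d\right)\right) - 17 = 41 + \left(61 + d\right) \left(- \frac{1}{3} + d\right)$)
$x{\left(40 \right)} + \left(-95 + u\right) 58 = \left(\frac{62}{3} + 40^{2} + \frac{182}{3} \cdot 40\right) + \left(-95 - \frac{35}{3}\right) 58 = \left(\frac{62}{3} + 1600 + \frac{7280}{3}\right) - \frac{18560}{3} = \frac{12142}{3} - \frac{18560}{3} = - \frac{6418}{3}$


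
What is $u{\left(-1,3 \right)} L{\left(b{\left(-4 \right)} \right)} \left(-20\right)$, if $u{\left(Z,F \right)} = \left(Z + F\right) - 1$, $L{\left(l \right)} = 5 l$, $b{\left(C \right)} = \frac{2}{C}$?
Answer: $50$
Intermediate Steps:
$u{\left(Z,F \right)} = -1 + F + Z$ ($u{\left(Z,F \right)} = \left(F + Z\right) - 1 = -1 + F + Z$)
$u{\left(-1,3 \right)} L{\left(b{\left(-4 \right)} \right)} \left(-20\right) = \left(-1 + 3 - 1\right) 5 \frac{2}{-4} \left(-20\right) = 1 \cdot 5 \cdot 2 \left(- \frac{1}{4}\right) \left(-20\right) = 1 \cdot 5 \left(- \frac{1}{2}\right) \left(-20\right) = 1 \left(- \frac{5}{2}\right) \left(-20\right) = \left(- \frac{5}{2}\right) \left(-20\right) = 50$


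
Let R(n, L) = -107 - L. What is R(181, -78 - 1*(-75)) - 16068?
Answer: -16172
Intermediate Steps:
R(181, -78 - 1*(-75)) - 16068 = (-107 - (-78 - 1*(-75))) - 16068 = (-107 - (-78 + 75)) - 16068 = (-107 - 1*(-3)) - 16068 = (-107 + 3) - 16068 = -104 - 16068 = -16172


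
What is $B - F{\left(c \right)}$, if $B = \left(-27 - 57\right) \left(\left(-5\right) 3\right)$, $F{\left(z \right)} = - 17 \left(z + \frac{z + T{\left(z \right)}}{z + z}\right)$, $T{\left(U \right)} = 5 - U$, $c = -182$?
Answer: $- \frac{667661}{364} \approx -1834.2$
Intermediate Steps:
$F{\left(z \right)} = - 17 z - \frac{85}{2 z}$ ($F{\left(z \right)} = - 17 \left(z + \frac{z - \left(-5 + z\right)}{z + z}\right) = - 17 \left(z + \frac{5}{2 z}\right) = - 17 z - \frac{85}{2 z}$)
$B = 1260$ ($B = \left(-84\right) \left(-15\right) = 1260$)
$B - F{\left(c \right)} = 1260 - \left(\left(-17\right) \left(-182\right) - \frac{85}{2 \left(-182\right)}\right) = 1260 - \left(3094 - - \frac{85}{364}\right) = 1260 - \left(3094 + \frac{85}{364}\right) = 1260 - \frac{1126301}{364} = - \frac{667661}{364}$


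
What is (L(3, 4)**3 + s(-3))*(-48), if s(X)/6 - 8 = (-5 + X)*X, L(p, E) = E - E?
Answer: -9216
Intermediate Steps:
L(p, E) = 0
s(X) = 48 + 6*X*(-5 + X) (s(X) = 48 + 6*((-5 + X)*X) = 48 + 6*(X*(-5 + X)) = 48 + 6*X*(-5 + X))
(L(3, 4)**3 + s(-3))*(-48) = (0**3 + (48 - 30*(-3) + 6*(-3)**2))*(-48) = (0 + (48 + 90 + 6*9))*(-48) = (0 + (48 + 90 + 54))*(-48) = (0 + 192)*(-48) = 192*(-48) = -9216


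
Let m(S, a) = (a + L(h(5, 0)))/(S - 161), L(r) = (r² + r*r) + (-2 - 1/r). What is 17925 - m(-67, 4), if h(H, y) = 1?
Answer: 1362301/76 ≈ 17925.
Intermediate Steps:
L(r) = -2 - 1/r + 2*r² (L(r) = (r² + r²) + (-2 - 1/r) = 2*r² + (-2 - 1/r) = -2 - 1/r + 2*r²)
m(S, a) = (-1 + a)/(-161 + S) (m(S, a) = (a + (-2 - 1/1 + 2*1²))/(S - 161) = (a + (-2 - 1*1 + 2*1))/(-161 + S) = (a + (-2 - 1 + 2))/(-161 + S) = (a - 1)/(-161 + S) = (-1 + a)/(-161 + S))
17925 - m(-67, 4) = 17925 - (-1 + 4)/(-161 - 67) = 17925 - 3/(-228) = 17925 - (-1)*3/228 = 17925 - 1*(-1/76) = 17925 + 1/76 = 1362301/76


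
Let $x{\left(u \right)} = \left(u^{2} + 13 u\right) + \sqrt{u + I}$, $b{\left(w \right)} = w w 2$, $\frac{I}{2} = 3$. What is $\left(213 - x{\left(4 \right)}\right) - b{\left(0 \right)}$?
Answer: $145 - \sqrt{10} \approx 141.84$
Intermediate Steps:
$I = 6$ ($I = 2 \cdot 3 = 6$)
$b{\left(w \right)} = 2 w^{2}$ ($b{\left(w \right)} = w^{2} \cdot 2 = 2 w^{2}$)
$x{\left(u \right)} = u^{2} + \sqrt{6 + u} + 13 u$ ($x{\left(u \right)} = \left(u^{2} + 13 u\right) + \sqrt{u + 6} = \left(u^{2} + 13 u\right) + \sqrt{6 + u} = u^{2} + \sqrt{6 + u} + 13 u$)
$\left(213 - x{\left(4 \right)}\right) - b{\left(0 \right)} = \left(213 - \left(4^{2} + \sqrt{6 + 4} + 13 \cdot 4\right)\right) - 2 \cdot 0^{2} = \left(213 - \left(16 + \sqrt{10} + 52\right)\right) - 2 \cdot 0 = \left(213 - \left(68 + \sqrt{10}\right)\right) - 0 = \left(213 - \left(68 + \sqrt{10}\right)\right) + 0 = \left(145 - \sqrt{10}\right) + 0 = 145 - \sqrt{10}$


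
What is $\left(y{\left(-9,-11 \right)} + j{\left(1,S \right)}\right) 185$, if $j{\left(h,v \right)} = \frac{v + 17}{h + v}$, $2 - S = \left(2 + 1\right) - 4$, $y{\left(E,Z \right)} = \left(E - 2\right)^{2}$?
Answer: $23310$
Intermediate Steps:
$y{\left(E,Z \right)} = \left(-2 + E\right)^{2}$
$S = 3$ ($S = 2 - \left(\left(2 + 1\right) - 4\right) = 2 - \left(3 - 4\right) = 2 - -1 = 2 + 1 = 3$)
$j{\left(h,v \right)} = \frac{17 + v}{h + v}$
$\left(y{\left(-9,-11 \right)} + j{\left(1,S \right)}\right) 185 = \left(\left(-2 - 9\right)^{2} + \frac{17 + 3}{1 + 3}\right) 185 = \left(\left(-11\right)^{2} + \frac{1}{4} \cdot 20\right) 185 = \left(121 + \frac{1}{4} \cdot 20\right) 185 = \left(121 + 5\right) 185 = 126 \cdot 185 = 23310$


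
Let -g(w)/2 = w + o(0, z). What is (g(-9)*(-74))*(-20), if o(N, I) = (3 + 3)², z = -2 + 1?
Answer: -79920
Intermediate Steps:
z = -1
o(N, I) = 36 (o(N, I) = 6² = 36)
g(w) = -72 - 2*w (g(w) = -2*(w + 36) = -2*(36 + w) = -72 - 2*w)
(g(-9)*(-74))*(-20) = ((-72 - 2*(-9))*(-74))*(-20) = ((-72 + 18)*(-74))*(-20) = -54*(-74)*(-20) = 3996*(-20) = -79920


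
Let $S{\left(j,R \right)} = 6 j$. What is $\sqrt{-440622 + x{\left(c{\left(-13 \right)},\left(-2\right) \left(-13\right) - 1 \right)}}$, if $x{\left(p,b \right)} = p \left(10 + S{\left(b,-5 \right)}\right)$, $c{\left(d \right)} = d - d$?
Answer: $3 i \sqrt{48958} \approx 663.79 i$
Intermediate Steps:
$c{\left(d \right)} = 0$
$x{\left(p,b \right)} = p \left(10 + 6 b\right)$
$\sqrt{-440622 + x{\left(c{\left(-13 \right)},\left(-2\right) \left(-13\right) - 1 \right)}} = \sqrt{-440622 + 2 \cdot 0 \left(5 + 3 \left(\left(-2\right) \left(-13\right) - 1\right)\right)} = \sqrt{-440622 + 2 \cdot 0 \left(5 + 3 \left(26 - 1\right)\right)} = \sqrt{-440622 + 2 \cdot 0 \left(5 + 3 \cdot 25\right)} = \sqrt{-440622 + 2 \cdot 0 \left(5 + 75\right)} = \sqrt{-440622 + 2 \cdot 0 \cdot 80} = \sqrt{-440622 + 0} = \sqrt{-440622} = 3 i \sqrt{48958}$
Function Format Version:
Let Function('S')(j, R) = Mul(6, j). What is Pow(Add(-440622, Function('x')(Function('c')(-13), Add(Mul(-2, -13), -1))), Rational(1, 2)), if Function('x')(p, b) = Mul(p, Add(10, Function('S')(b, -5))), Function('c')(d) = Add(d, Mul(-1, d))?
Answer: Mul(3, I, Pow(48958, Rational(1, 2))) ≈ Mul(663.79, I)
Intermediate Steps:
Function('c')(d) = 0
Function('x')(p, b) = Mul(p, Add(10, Mul(6, b)))
Pow(Add(-440622, Function('x')(Function('c')(-13), Add(Mul(-2, -13), -1))), Rational(1, 2)) = Pow(Add(-440622, Mul(2, 0, Add(5, Mul(3, Add(Mul(-2, -13), -1))))), Rational(1, 2)) = Pow(Add(-440622, Mul(2, 0, Add(5, Mul(3, Add(26, -1))))), Rational(1, 2)) = Pow(Add(-440622, Mul(2, 0, Add(5, Mul(3, 25)))), Rational(1, 2)) = Pow(Add(-440622, Mul(2, 0, Add(5, 75))), Rational(1, 2)) = Pow(Add(-440622, Mul(2, 0, 80)), Rational(1, 2)) = Pow(Add(-440622, 0), Rational(1, 2)) = Pow(-440622, Rational(1, 2)) = Mul(3, I, Pow(48958, Rational(1, 2)))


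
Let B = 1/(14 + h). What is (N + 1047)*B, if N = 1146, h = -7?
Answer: 2193/7 ≈ 313.29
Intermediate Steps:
B = ⅐ (B = 1/(14 - 7) = 1/7 = ⅐ ≈ 0.14286)
(N + 1047)*B = (1146 + 1047)*(⅐) = 2193*(⅐) = 2193/7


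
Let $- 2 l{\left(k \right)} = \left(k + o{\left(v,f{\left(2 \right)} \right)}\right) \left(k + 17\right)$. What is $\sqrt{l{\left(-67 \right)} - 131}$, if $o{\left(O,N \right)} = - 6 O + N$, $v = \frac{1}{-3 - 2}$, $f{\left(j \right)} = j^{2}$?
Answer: $2 i \sqrt{419} \approx 40.939 i$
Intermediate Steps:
$v = - \frac{1}{5}$ ($v = \frac{1}{-5} = - \frac{1}{5} \approx -0.2$)
$o{\left(O,N \right)} = N - 6 O$
$l{\left(k \right)} = - \frac{\left(17 + k\right) \left(\frac{26}{5} + k\right)}{2}$ ($l{\left(k \right)} = - \frac{\left(k - \left(- \frac{6}{5} - 2^{2}\right)\right) \left(k + 17\right)}{2} = - \frac{\left(k + \left(4 + \frac{6}{5}\right)\right) \left(17 + k\right)}{2} = - \frac{\left(k + \frac{26}{5}\right) \left(17 + k\right)}{2} = - \frac{\left(\frac{26}{5} + k\right) \left(17 + k\right)}{2} = - \frac{\left(17 + k\right) \left(\frac{26}{5} + k\right)}{2}$)
$\sqrt{l{\left(-67 \right)} - 131} = \sqrt{\left(- \frac{221}{5} - - \frac{7437}{10} - \frac{\left(-67\right)^{2}}{2}\right) - 131} = \sqrt{\left(- \frac{221}{5} + \frac{7437}{10} - \frac{4489}{2}\right) - 131} = \sqrt{-1545 - 131} = \sqrt{-1676} = 2 i \sqrt{419}$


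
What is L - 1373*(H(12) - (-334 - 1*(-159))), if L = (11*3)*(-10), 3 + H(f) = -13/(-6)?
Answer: -1436765/6 ≈ -2.3946e+5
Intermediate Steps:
H(f) = -5/6 (H(f) = -3 - 13/(-6) = -3 - 13*(-1/6) = -3 + 13/6 = -5/6)
L = -330 (L = 33*(-10) = -330)
L - 1373*(H(12) - (-334 - 1*(-159))) = -330 - 1373*(-5/6 - (-334 - 1*(-159))) = -330 - 1373*(-5/6 - (-334 + 159)) = -330 - 1373*(-5/6 - 1*(-175)) = -330 - 1373*(-5/6 + 175) = -330 - 1373*1045/6 = -330 - 1434785/6 = -1436765/6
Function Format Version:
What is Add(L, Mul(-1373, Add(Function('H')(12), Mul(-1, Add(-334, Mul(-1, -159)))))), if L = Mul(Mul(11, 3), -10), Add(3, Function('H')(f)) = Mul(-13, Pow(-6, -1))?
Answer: Rational(-1436765, 6) ≈ -2.3946e+5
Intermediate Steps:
Function('H')(f) = Rational(-5, 6) (Function('H')(f) = Add(-3, Mul(-13, Pow(-6, -1))) = Add(-3, Mul(-13, Rational(-1, 6))) = Add(-3, Rational(13, 6)) = Rational(-5, 6))
L = -330 (L = Mul(33, -10) = -330)
Add(L, Mul(-1373, Add(Function('H')(12), Mul(-1, Add(-334, Mul(-1, -159)))))) = Add(-330, Mul(-1373, Add(Rational(-5, 6), Mul(-1, Add(-334, Mul(-1, -159)))))) = Add(-330, Mul(-1373, Add(Rational(-5, 6), Mul(-1, Add(-334, 159))))) = Add(-330, Mul(-1373, Add(Rational(-5, 6), Mul(-1, -175)))) = Add(-330, Mul(-1373, Add(Rational(-5, 6), 175))) = Add(-330, Mul(-1373, Rational(1045, 6))) = Add(-330, Rational(-1434785, 6)) = Rational(-1436765, 6)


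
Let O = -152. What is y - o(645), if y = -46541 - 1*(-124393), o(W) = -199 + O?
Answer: 78203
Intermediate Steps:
o(W) = -351 (o(W) = -199 - 152 = -351)
y = 77852 (y = -46541 + 124393 = 77852)
y - o(645) = 77852 - 1*(-351) = 77852 + 351 = 78203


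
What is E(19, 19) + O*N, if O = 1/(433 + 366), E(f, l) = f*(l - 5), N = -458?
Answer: 212076/799 ≈ 265.43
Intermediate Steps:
E(f, l) = f*(-5 + l)
O = 1/799 ≈ 0.0012516
E(19, 19) + O*N = 19*(-5 + 19) + (1/799)*(-458) = 19*14 - 458/799 = 266 - 458/799 = 212076/799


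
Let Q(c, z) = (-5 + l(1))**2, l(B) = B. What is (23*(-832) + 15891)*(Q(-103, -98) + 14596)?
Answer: -47415940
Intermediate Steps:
Q(c, z) = 16 (Q(c, z) = (-5 + 1)**2 = (-4)**2 = 16)
(23*(-832) + 15891)*(Q(-103, -98) + 14596) = (23*(-832) + 15891)*(16 + 14596) = (-19136 + 15891)*14612 = -3245*14612 = -47415940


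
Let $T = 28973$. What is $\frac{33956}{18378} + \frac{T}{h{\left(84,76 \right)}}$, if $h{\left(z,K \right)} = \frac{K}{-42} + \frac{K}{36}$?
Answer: $\frac{16772995093}{174591} \approx 96070.0$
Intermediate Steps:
$h{\left(z,K \right)} = \frac{K}{252}$ ($h{\left(z,K \right)} = K \left(- \frac{1}{42}\right) + K \frac{1}{36} = - \frac{K}{42} + \frac{K}{36} = \frac{K}{252}$)
$\frac{33956}{18378} + \frac{T}{h{\left(84,76 \right)}} = \frac{33956}{18378} + \frac{28973}{\frac{1}{252} \cdot 76} = 33956 \cdot \frac{1}{18378} + \frac{28973}{\frac{19}{63}} = \frac{16978}{9189} + 28973 \cdot \frac{63}{19} = \frac{16978}{9189} + \frac{1825299}{19} = \frac{16772995093}{174591}$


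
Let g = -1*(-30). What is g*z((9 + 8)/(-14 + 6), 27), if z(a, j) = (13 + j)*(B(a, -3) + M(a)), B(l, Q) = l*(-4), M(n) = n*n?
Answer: 62475/4 ≈ 15619.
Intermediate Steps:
M(n) = n²
B(l, Q) = -4*l
g = 30
z(a, j) = (13 + j)*(a² - 4*a) (z(a, j) = (13 + j)*(-4*a + a²) = (13 + j)*(a² - 4*a))
g*z((9 + 8)/(-14 + 6), 27) = 30*(((9 + 8)/(-14 + 6))*(-52 - 4*27 + 13*((9 + 8)/(-14 + 6)) + ((9 + 8)/(-14 + 6))*27)) = 30*((17/(-8))*(-52 - 108 + 13*(17/(-8)) + (17/(-8))*27)) = 30*((17*(-⅛))*(-52 - 108 + 13*(17*(-⅛)) + (17*(-⅛))*27)) = 30*(-17*(-52 - 108 + 13*(-17/8) - 17/8*27)/8) = 30*(-17*(-52 - 108 - 221/8 - 459/8)/8) = 30*(-17/8*(-245)) = 30*(4165/8) = 62475/4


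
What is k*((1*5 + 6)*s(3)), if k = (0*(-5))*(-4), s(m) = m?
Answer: 0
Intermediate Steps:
k = 0 (k = 0*(-4) = 0)
k*((1*5 + 6)*s(3)) = 0*((1*5 + 6)*3) = 0*((5 + 6)*3) = 0*(11*3) = 0*33 = 0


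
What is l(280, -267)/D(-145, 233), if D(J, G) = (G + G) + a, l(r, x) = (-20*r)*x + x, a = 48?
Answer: 1494933/514 ≈ 2908.4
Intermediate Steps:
l(r, x) = x - 20*r*x (l(r, x) = -20*r*x + x = x - 20*r*x)
D(J, G) = 48 + 2*G (D(J, G) = (G + G) + 48 = 2*G + 48 = 48 + 2*G)
l(280, -267)/D(-145, 233) = (-267*(1 - 20*280))/(48 + 2*233) = (-267*(1 - 5600))/(48 + 466) = -267*(-5599)/514 = 1494933*(1/514) = 1494933/514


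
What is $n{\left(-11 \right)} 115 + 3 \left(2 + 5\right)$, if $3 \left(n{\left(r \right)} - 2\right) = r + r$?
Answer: $- \frac{1777}{3} \approx -592.33$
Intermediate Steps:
$n{\left(r \right)} = 2 + \frac{2 r}{3}$ ($n{\left(r \right)} = 2 + \frac{r + r}{3} = 2 + \frac{2 r}{3}$)
$n{\left(-11 \right)} 115 + 3 \left(2 + 5\right) = \left(2 + \frac{2}{3} \left(-11\right)\right) 115 + 3 \left(2 + 5\right) = \left(2 - \frac{22}{3}\right) 115 + 3 \cdot 7 = \left(- \frac{16}{3}\right) 115 + 21 = - \frac{1840}{3} + 21 = - \frac{1777}{3}$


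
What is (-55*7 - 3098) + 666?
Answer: -2817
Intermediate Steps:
(-55*7 - 3098) + 666 = (-385 - 3098) + 666 = -3483 + 666 = -2817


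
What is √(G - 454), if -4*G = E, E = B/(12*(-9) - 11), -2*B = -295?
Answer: I*√102795294/476 ≈ 21.3*I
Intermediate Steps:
B = 295/2 (B = -½*(-295) = 295/2 ≈ 147.50)
E = -295/238 (E = 295/(2*(12*(-9) - 11)) = 295/(2*(-108 - 11)) = (295/2)/(-119) = (295/2)*(-1/119) = -295/238 ≈ -1.2395)
G = 295/952 (G = -¼*(-295/238) = 295/952 ≈ 0.30987)
√(G - 454) = √(295/952 - 454) = √(-431913/952) = I*√102795294/476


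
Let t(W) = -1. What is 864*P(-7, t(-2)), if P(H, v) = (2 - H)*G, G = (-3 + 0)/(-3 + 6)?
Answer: -7776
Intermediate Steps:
G = -1 (G = -3/3 = -3*⅓ = -1)
P(H, v) = -2 + H (P(H, v) = (2 - H)*(-1) = -2 + H)
864*P(-7, t(-2)) = 864*(-2 - 7) = 864*(-9) = -7776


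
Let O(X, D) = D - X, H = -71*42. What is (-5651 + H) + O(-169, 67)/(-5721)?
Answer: -49389629/5721 ≈ -8633.0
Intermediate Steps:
H = -2982
(-5651 + H) + O(-169, 67)/(-5721) = (-5651 - 2982) + (67 - 1*(-169))/(-5721) = -8633 + (67 + 169)*(-1/5721) = -8633 + 236*(-1/5721) = -8633 - 236/5721 = -49389629/5721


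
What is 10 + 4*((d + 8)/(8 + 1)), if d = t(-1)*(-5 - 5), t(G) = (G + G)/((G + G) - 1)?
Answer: 286/27 ≈ 10.593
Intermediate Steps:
t(G) = 2*G/(-1 + 2*G) (t(G) = (2*G)/(2*G - 1) = (2*G)/(-1 + 2*G) = 2*G/(-1 + 2*G))
d = -20/3 (d = (2*(-1)/(-1 + 2*(-1)))*(-5 - 5) = (2*(-1)/(-1 - 2))*(-10) = (2*(-1)/(-3))*(-10) = (2*(-1)*(-⅓))*(-10) = (⅔)*(-10) = -20/3 ≈ -6.6667)
10 + 4*((d + 8)/(8 + 1)) = 10 + 4*((-20/3 + 8)/(8 + 1)) = 10 + 4*((4/3)/9) = 10 + 4*((4/3)*(⅑)) = 10 + 4*(4/27) = 10 + 16/27 = 286/27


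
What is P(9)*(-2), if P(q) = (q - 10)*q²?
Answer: 162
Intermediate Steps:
P(q) = q²*(-10 + q) (P(q) = (-10 + q)*q² = q²*(-10 + q))
P(9)*(-2) = (9²*(-10 + 9))*(-2) = (81*(-1))*(-2) = -81*(-2) = 162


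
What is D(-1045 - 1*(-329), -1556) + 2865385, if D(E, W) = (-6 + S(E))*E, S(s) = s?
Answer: 3382337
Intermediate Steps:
D(E, W) = E*(-6 + E) (D(E, W) = (-6 + E)*E = E*(-6 + E))
D(-1045 - 1*(-329), -1556) + 2865385 = (-1045 - 1*(-329))*(-6 + (-1045 - 1*(-329))) + 2865385 = (-1045 + 329)*(-6 + (-1045 + 329)) + 2865385 = -716*(-6 - 716) + 2865385 = -716*(-722) + 2865385 = 516952 + 2865385 = 3382337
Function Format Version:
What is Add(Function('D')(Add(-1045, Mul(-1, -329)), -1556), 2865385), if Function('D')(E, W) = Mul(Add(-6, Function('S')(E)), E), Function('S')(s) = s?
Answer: 3382337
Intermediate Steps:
Function('D')(E, W) = Mul(E, Add(-6, E)) (Function('D')(E, W) = Mul(Add(-6, E), E) = Mul(E, Add(-6, E)))
Add(Function('D')(Add(-1045, Mul(-1, -329)), -1556), 2865385) = Add(Mul(Add(-1045, Mul(-1, -329)), Add(-6, Add(-1045, Mul(-1, -329)))), 2865385) = Add(Mul(Add(-1045, 329), Add(-6, Add(-1045, 329))), 2865385) = Add(Mul(-716, Add(-6, -716)), 2865385) = Add(Mul(-716, -722), 2865385) = Add(516952, 2865385) = 3382337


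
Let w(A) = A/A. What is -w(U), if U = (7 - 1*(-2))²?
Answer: -1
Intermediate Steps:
U = 81 (U = (7 + 2)² = 9² = 81)
w(A) = 1
-w(U) = -1*1 = -1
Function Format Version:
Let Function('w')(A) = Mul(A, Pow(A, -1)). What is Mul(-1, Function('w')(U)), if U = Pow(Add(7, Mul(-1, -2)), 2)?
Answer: -1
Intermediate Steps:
U = 81 (U = Pow(Add(7, 2), 2) = Pow(9, 2) = 81)
Function('w')(A) = 1
Mul(-1, Function('w')(U)) = Mul(-1, 1) = -1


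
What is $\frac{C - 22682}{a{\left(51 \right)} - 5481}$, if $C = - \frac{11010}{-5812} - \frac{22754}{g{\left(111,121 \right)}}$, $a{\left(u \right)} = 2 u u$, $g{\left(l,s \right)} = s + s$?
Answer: $\frac{86107273}{1054878} \approx 81.628$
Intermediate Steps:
$g{\left(l,s \right)} = 2 s$
$a{\left(u \right)} = 2 u^{2}$
$C = - \frac{32395457}{351626}$ ($C = - \frac{11010}{-5812} - \frac{22754}{2 \cdot 121} = \left(-11010\right) \left(- \frac{1}{5812}\right) - \frac{22754}{242} = \frac{5505}{2906} - \frac{11377}{121} = - \frac{32395457}{351626} \approx -92.13$)
$\frac{C - 22682}{a{\left(51 \right)} - 5481} = \frac{- \frac{32395457}{351626} - 22682}{2 \cdot 51^{2} - 5481} = - \frac{8007976389}{351626 \left(2 \cdot 2601 - 5481\right)} = - \frac{8007976389}{351626 \left(5202 - 5481\right)} = - \frac{8007976389}{351626 \left(-279\right)} = \left(- \frac{8007976389}{351626}\right) \left(- \frac{1}{279}\right) = \frac{86107273}{1054878}$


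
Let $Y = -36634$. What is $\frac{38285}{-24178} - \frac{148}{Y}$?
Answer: $- \frac{699477173}{442868426} \approx -1.5794$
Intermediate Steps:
$\frac{38285}{-24178} - \frac{148}{Y} = \frac{38285}{-24178} - \frac{148}{-36634} = 38285 \left(- \frac{1}{24178}\right) - - \frac{74}{18317} = - \frac{38285}{24178} + \frac{74}{18317} = - \frac{699477173}{442868426}$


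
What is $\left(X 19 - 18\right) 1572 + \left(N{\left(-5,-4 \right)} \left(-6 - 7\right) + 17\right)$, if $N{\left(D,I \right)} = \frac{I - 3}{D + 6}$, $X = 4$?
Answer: $91284$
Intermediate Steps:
$N{\left(D,I \right)} = \frac{-3 + I}{6 + D}$
$\left(X 19 - 18\right) 1572 + \left(N{\left(-5,-4 \right)} \left(-6 - 7\right) + 17\right) = \left(4 \cdot 19 - 18\right) 1572 + \left(\frac{-3 - 4}{6 - 5} \left(-6 - 7\right) + 17\right) = \left(76 - 18\right) 1572 + \left(1^{-1} \left(-7\right) \left(-13\right) + 17\right) = 58 \cdot 1572 + \left(1 \left(-7\right) \left(-13\right) + 17\right) = 91176 + \left(\left(-7\right) \left(-13\right) + 17\right) = 91176 + \left(91 + 17\right) = 91176 + 108 = 91284$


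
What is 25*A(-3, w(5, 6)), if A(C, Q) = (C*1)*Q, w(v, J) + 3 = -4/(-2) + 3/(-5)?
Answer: 120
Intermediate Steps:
w(v, J) = -8/5 (w(v, J) = -3 + (-4/(-2) + 3/(-5)) = -3 + (-4*(-½) + 3*(-⅕)) = -3 + (2 - ⅗) = -3 + 7/5 = -8/5)
A(C, Q) = C*Q
25*A(-3, w(5, 6)) = 25*(-3*(-8/5)) = 25*(24/5) = 120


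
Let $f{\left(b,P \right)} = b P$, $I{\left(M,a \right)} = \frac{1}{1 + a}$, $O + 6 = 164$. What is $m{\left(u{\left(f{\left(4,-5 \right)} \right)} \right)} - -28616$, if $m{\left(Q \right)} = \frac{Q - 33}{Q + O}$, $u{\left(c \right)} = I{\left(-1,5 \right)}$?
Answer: $\frac{27156387}{949} \approx 28616.0$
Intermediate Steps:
$O = 158$ ($O = -6 + 164 = 158$)
$f{\left(b,P \right)} = P b$
$u{\left(c \right)} = \frac{1}{6}$ ($u{\left(c \right)} = \frac{1}{1 + 5} = \frac{1}{6}$)
$m{\left(Q \right)} = \frac{-33 + Q}{158 + Q}$ ($m{\left(Q \right)} = \frac{Q - 33}{Q + 158} = \frac{-33 + Q}{158 + Q}$)
$m{\left(u{\left(f{\left(4,-5 \right)} \right)} \right)} - -28616 = \frac{-33 + \frac{1}{6}}{158 + \frac{1}{6}} - -28616 = \frac{1}{\frac{949}{6}} \left(- \frac{197}{6}\right) + 28616 = \frac{6}{949} \left(- \frac{197}{6}\right) + 28616 = - \frac{197}{949} + 28616 = \frac{27156387}{949}$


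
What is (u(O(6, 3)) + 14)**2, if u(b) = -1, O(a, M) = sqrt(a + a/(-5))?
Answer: 169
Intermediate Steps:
O(a, M) = 2*sqrt(5)*sqrt(a)/5 (O(a, M) = sqrt(a + a*(-1/5)) = sqrt(a - a/5) = sqrt(4*a/5) = 2*sqrt(5)*sqrt(a)/5)
(u(O(6, 3)) + 14)**2 = (-1 + 14)**2 = 13**2 = 169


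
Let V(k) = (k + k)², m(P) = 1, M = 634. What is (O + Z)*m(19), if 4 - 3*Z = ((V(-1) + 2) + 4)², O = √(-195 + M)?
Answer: -32 + √439 ≈ -11.048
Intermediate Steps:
V(k) = 4*k² (V(k) = (2*k)² = 4*k²)
O = √439 (O = √(-195 + 634) = √439 ≈ 20.952)
Z = -32 (Z = 4/3 - ((4*(-1)² + 2) + 4)²/3 = 4/3 - ((4*1 + 2) + 4)²/3 = 4/3 - ((4 + 2) + 4)²/3 = 4/3 - (6 + 4)²/3 = 4/3 - ⅓*10² = 4/3 - ⅓*100 = 4/3 - 100/3 = -32)
(O + Z)*m(19) = (√439 - 32)*1 = (-32 + √439)*1 = -32 + √439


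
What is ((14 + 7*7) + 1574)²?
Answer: 2679769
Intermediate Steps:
((14 + 7*7) + 1574)² = ((14 + 49) + 1574)² = (63 + 1574)² = 1637² = 2679769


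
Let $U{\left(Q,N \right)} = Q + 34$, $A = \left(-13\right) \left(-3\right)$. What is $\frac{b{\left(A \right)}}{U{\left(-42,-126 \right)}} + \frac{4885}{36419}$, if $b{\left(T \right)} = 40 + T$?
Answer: $- \frac{2838021}{291352} \approx -9.7409$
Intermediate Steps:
$A = 39$
$U{\left(Q,N \right)} = 34 + Q$
$\frac{b{\left(A \right)}}{U{\left(-42,-126 \right)}} + \frac{4885}{36419} = \frac{40 + 39}{34 - 42} + \frac{4885}{36419} = \frac{79}{-8} + 4885 \cdot \frac{1}{36419} = 79 \left(- \frac{1}{8}\right) + \frac{4885}{36419} = - \frac{79}{8} + \frac{4885}{36419} = - \frac{2838021}{291352}$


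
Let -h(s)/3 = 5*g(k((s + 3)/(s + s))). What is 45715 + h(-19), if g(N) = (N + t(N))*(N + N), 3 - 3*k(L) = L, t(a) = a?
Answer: 49461325/1083 ≈ 45671.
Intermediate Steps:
k(L) = 1 - L/3
g(N) = 4*N² (g(N) = (N + N)*(N + N) = (2*N)*(2*N) = 4*N²)
h(s) = -60*(1 - (3 + s)/(6*s))² (h(s) = -15*4*(1 - (s + 3)/(3*(s + s)))² = -15*4*(1 - (3 + s)/(3*(2*s)))² = -15*4*(1 - (3 + s)*1/(2*s)/3)² = -15*4*(1 - (3 + s)/(6*s))² = -60*(1 - (3 + s)/(6*s))²)
45715 + h(-19) = 45715 - 5/3*(-3 + 5*(-19))²/(-19)² = 45715 - 5/3*1/361*(-3 - 95)² = 45715 - 5/3*1/361*(-98)² = 45715 - 5/3*1/361*9604 = 45715 - 48020/1083 = 49461325/1083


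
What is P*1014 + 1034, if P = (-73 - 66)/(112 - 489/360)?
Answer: -3185102/13277 ≈ -239.90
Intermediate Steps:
P = -16680/13277 (P = -139/(112 - 489*1/360) = -139/(112 - 163/120) = -139/13277/120 = -139*120/13277 = -16680/13277 ≈ -1.2563)
P*1014 + 1034 = -16680/13277*1014 + 1034 = -16913520/13277 + 1034 = -3185102/13277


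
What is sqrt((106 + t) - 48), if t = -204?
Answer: I*sqrt(146) ≈ 12.083*I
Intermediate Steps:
sqrt((106 + t) - 48) = sqrt((106 - 204) - 48) = sqrt(-98 - 48) = sqrt(-146) = I*sqrt(146)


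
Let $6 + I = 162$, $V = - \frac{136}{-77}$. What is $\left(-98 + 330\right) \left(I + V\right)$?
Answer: $\frac{2818336}{77} \approx 36602.0$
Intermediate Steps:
$V = \frac{136}{77}$ ($V = \left(-136\right) \left(- \frac{1}{77}\right) = \frac{136}{77} \approx 1.7662$)
$I = 156$ ($I = -6 + 162 = 156$)
$\left(-98 + 330\right) \left(I + V\right) = \left(-98 + 330\right) \left(156 + \frac{136}{77}\right) = 232 \cdot \frac{12148}{77} = \frac{2818336}{77}$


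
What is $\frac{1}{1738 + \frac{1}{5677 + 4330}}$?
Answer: $\frac{10007}{17392167} \approx 0.00057537$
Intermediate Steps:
$\frac{1}{1738 + \frac{1}{5677 + 4330}} = \frac{1}{1738 + \frac{1}{10007}} = \frac{1}{\frac{17392167}{10007}} = \frac{10007}{17392167}$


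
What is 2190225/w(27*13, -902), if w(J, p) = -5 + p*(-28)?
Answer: 38425/443 ≈ 86.738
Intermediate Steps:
w(J, p) = -5 - 28*p
2190225/w(27*13, -902) = 2190225/(-5 - 28*(-902)) = 2190225/(-5 + 25256) = 2190225/25251 = 2190225*(1/25251) = 38425/443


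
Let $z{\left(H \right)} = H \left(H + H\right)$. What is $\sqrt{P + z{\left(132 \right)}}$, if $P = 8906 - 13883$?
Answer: $3 \sqrt{3319} \approx 172.83$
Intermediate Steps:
$z{\left(H \right)} = 2 H^{2}$ ($z{\left(H \right)} = H 2 H = 2 H^{2}$)
$P = -4977$ ($P = 8906 - 13883 = -4977$)
$\sqrt{P + z{\left(132 \right)}} = \sqrt{-4977 + 2 \cdot 132^{2}} = \sqrt{-4977 + 2 \cdot 17424} = \sqrt{-4977 + 34848} = \sqrt{29871} = 3 \sqrt{3319}$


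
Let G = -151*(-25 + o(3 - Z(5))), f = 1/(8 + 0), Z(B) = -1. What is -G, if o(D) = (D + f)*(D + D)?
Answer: 1208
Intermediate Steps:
f = ⅛ (f = 1/8 = ⅛ ≈ 0.12500)
o(D) = 2*D*(⅛ + D) (o(D) = (D + ⅛)*(D + D) = (⅛ + D)*(2*D) = 2*D*(⅛ + D))
G = -1208 (G = -151*(-25 + (3 - 1*(-1))*(1 + 8*(3 - 1*(-1)))/4) = -151*(-25 + (3 + 1)*(1 + 8*(3 + 1))/4) = -151*(-25 + (¼)*4*(1 + 8*4)) = -151*(-25 + (¼)*4*(1 + 32)) = -151*(-25 + (¼)*4*33) = -151*(-25 + 33) = -151*8 = -1208)
-G = -1*(-1208) = 1208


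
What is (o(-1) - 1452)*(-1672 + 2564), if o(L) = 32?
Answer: -1266640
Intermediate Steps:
(o(-1) - 1452)*(-1672 + 2564) = (32 - 1452)*(-1672 + 2564) = -1420*892 = -1266640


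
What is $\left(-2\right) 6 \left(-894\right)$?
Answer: $10728$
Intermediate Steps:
$\left(-2\right) 6 \left(-894\right) = \left(-12\right) \left(-894\right) = 10728$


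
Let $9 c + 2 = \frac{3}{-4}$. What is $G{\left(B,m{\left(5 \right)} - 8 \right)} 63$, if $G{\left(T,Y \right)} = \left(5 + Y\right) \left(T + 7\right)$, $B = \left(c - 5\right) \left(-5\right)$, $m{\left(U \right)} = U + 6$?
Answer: $16898$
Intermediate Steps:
$m{\left(U \right)} = 6 + U$
$c = - \frac{11}{36}$ ($c = - \frac{2}{9} + \frac{3 \frac{1}{-4}}{9} = - \frac{2}{9} + \frac{3 \left(- \frac{1}{4}\right)}{9} = - \frac{2}{9} + \frac{1}{9} \left(- \frac{3}{4}\right) = - \frac{2}{9} - \frac{1}{12} = - \frac{11}{36} \approx -0.30556$)
$B = \frac{955}{36}$ ($B = \left(- \frac{11}{36} - 5\right) \left(-5\right) = \left(- \frac{191}{36}\right) \left(-5\right) = \frac{955}{36} \approx 26.528$)
$G{\left(T,Y \right)} = \left(5 + Y\right) \left(7 + T\right)$
$G{\left(B,m{\left(5 \right)} - 8 \right)} 63 = \left(35 + 5 \cdot \frac{955}{36} + 7 \left(\left(6 + 5\right) - 8\right) + \frac{955 \left(\left(6 + 5\right) - 8\right)}{36}\right) 63 = \left(35 + \frac{4775}{36} + 7 \left(11 - 8\right) + \frac{955 \left(11 - 8\right)}{36}\right) 63 = \left(35 + \frac{4775}{36} + 7 \cdot 3 + \frac{955}{36} \cdot 3\right) 63 = \left(35 + \frac{4775}{36} + 21 + \frac{955}{12}\right) 63 = \frac{2414}{9} \cdot 63 = 16898$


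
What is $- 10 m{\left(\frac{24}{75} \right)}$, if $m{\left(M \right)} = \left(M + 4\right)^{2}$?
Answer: $- \frac{23328}{125} \approx -186.62$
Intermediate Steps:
$m{\left(M \right)} = \left(4 + M\right)^{2}$
$- 10 m{\left(\frac{24}{75} \right)} = - 10 \left(4 + \frac{24}{75}\right)^{2} = - 10 \left(4 + 24 \cdot \frac{1}{75}\right)^{2} = - 10 \left(4 + \frac{8}{25}\right)^{2} = - 10 \left(\frac{108}{25}\right)^{2} = \left(-10\right) \frac{11664}{625} = - \frac{23328}{125}$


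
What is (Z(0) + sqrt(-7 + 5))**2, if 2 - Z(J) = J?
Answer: (2 + I*sqrt(2))**2 ≈ 2.0 + 5.6569*I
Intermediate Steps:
Z(J) = 2 - J
(Z(0) + sqrt(-7 + 5))**2 = ((2 - 1*0) + sqrt(-7 + 5))**2 = ((2 + 0) + sqrt(-2))**2 = (2 + I*sqrt(2))**2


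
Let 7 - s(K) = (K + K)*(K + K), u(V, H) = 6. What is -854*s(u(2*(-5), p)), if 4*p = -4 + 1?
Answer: 116998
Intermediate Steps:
p = -3/4 (p = (-4 + 1)/4 = (1/4)*(-3) = -3/4 ≈ -0.75000)
s(K) = 7 - 4*K**2 (s(K) = 7 - (K + K)*(K + K) = 7 - 2*K*2*K = 7 - 4*K**2)
-854*s(u(2*(-5), p)) = -854*(7 - 4*6**2) = -854*(7 - 4*36) = -854*(7 - 144) = -854*(-137) = 116998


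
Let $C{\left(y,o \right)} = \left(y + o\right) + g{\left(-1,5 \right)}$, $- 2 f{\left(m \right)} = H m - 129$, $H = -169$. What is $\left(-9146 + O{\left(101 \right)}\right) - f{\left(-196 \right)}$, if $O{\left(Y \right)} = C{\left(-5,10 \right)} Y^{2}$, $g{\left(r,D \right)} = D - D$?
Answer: $\frac{116713}{2} \approx 58357.0$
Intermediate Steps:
$f{\left(m \right)} = \frac{129}{2} + \frac{169 m}{2}$ ($f{\left(m \right)} = - \frac{- 169 m - 129}{2} = - \frac{-129 - 169 m}{2} = \frac{129}{2} + \frac{169 m}{2}$)
$g{\left(r,D \right)} = 0$
$C{\left(y,o \right)} = o + y$ ($C{\left(y,o \right)} = \left(y + o\right) + 0 = \left(o + y\right) + 0 = o + y$)
$O{\left(Y \right)} = 5 Y^{2}$ ($O{\left(Y \right)} = \left(10 - 5\right) Y^{2} = 5 Y^{2}$)
$\left(-9146 + O{\left(101 \right)}\right) - f{\left(-196 \right)} = \left(-9146 + 5 \cdot 101^{2}\right) - \left(\frac{129}{2} + \frac{169}{2} \left(-196\right)\right) = \left(-9146 + 5 \cdot 10201\right) - \left(\frac{129}{2} - 16562\right) = \left(-9146 + 51005\right) - - \frac{32995}{2} = 41859 + \frac{32995}{2} = \frac{116713}{2}$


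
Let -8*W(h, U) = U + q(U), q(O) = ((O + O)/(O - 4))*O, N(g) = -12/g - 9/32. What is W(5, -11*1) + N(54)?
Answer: 4159/1440 ≈ 2.8882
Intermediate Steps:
N(g) = -9/32 - 12/g (N(g) = -12/g - 9*1/32 = -12/g - 9/32 = -9/32 - 12/g)
q(O) = 2*O²/(-4 + O) (q(O) = ((2*O)/(-4 + O))*O = (2*O/(-4 + O))*O = 2*O²/(-4 + O))
W(h, U) = -U/8 - U²/(4*(-4 + U)) (W(h, U) = -(U + 2*U²/(-4 + U))/8 = -U/8 - U²/(4*(-4 + U)))
W(5, -11*1) + N(54) = (-11*1)*(4 - (-33))/(8*(-4 - 11*1)) + (-9/32 - 12/54) = (⅛)*(-11)*(4 - 3*(-11))/(-4 - 11) + (-9/32 - 12*1/54) = (⅛)*(-11)*(4 + 33)/(-15) + (-9/32 - 2/9) = (⅛)*(-11)*(-1/15)*37 - 145/288 = 407/120 - 145/288 = 4159/1440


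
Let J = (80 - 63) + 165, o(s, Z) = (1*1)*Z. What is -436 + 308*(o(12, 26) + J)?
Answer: 63628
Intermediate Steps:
o(s, Z) = Z (o(s, Z) = 1*Z = Z)
J = 182 (J = 17 + 165 = 182)
-436 + 308*(o(12, 26) + J) = -436 + 308*(26 + 182) = -436 + 308*208 = -436 + 64064 = 63628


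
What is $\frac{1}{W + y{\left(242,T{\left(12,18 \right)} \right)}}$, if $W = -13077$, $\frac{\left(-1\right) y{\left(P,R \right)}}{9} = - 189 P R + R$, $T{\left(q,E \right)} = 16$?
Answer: $\frac{1}{6573051} \approx 1.5214 \cdot 10^{-7}$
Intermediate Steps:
$y{\left(P,R \right)} = - 9 R + 1701 P R$ ($y{\left(P,R \right)} = - 9 \left(- 189 P R + R\right) = - 9 \left(R - 189 P R\right) = - 9 R + 1701 P R$)
$\frac{1}{W + y{\left(242,T{\left(12,18 \right)} \right)}} = \frac{1}{-13077 + 9 \cdot 16 \left(-1 + 189 \cdot 242\right)} = \frac{1}{-13077 + 9 \cdot 16 \left(-1 + 45738\right)} = \frac{1}{-13077 + 9 \cdot 16 \cdot 45737} = \frac{1}{-13077 + 6586128} = \frac{1}{6573051}$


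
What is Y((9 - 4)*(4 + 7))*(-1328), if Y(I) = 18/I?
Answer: -23904/55 ≈ -434.62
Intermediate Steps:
Y((9 - 4)*(4 + 7))*(-1328) = (18/(((9 - 4)*(4 + 7))))*(-1328) = (18/((5*11)))*(-1328) = (18/55)*(-1328) = -23904/55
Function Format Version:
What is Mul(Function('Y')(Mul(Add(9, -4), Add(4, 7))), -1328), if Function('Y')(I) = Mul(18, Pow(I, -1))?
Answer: Rational(-23904, 55) ≈ -434.62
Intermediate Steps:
Mul(Function('Y')(Mul(Add(9, -4), Add(4, 7))), -1328) = Mul(Mul(18, Pow(Mul(Add(9, -4), Add(4, 7)), -1)), -1328) = Mul(Mul(18, Pow(Mul(5, 11), -1)), -1328) = Mul(Mul(18, Pow(55, -1)), -1328) = Mul(Mul(18, Rational(1, 55)), -1328) = Mul(Rational(18, 55), -1328) = Rational(-23904, 55)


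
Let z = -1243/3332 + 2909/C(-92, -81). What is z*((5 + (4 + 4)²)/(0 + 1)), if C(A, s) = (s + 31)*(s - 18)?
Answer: 40709287/2748900 ≈ 14.809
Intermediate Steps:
C(A, s) = (-18 + s)*(31 + s) (C(A, s) = (31 + s)*(-18 + s) = (-18 + s)*(31 + s))
z = 1769969/8246700 (z = -1243/3332 + 2909/(-558 + (-81)² + 13*(-81)) = -1243*1/3332 + 2909/(-558 + 6561 - 1053) = -1243/3332 + 2909/4950 = 1769969/8246700 ≈ 0.21463)
z*((5 + (4 + 4)²)/(0 + 1)) = 1769969*((5 + (4 + 4)²)/(0 + 1))/8246700 = 1769969*((5 + 8²)/1)/8246700 = 1769969*((5 + 64)*1)/8246700 = 1769969*(69*1)/8246700 = (1769969/8246700)*69 = 40709287/2748900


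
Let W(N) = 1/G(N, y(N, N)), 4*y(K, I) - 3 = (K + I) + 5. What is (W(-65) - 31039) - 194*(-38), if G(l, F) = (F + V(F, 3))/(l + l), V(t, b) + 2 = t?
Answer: -1490891/63 ≈ -23665.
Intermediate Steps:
V(t, b) = -2 + t
y(K, I) = 2 + I/4 + K/4 (y(K, I) = ¾ + ((K + I) + 5)/4 = ¾ + ((I + K) + 5)/4 = ¾ + (5 + I + K)/4 = ¾ + (5/4 + I/4 + K/4) = 2 + I/4 + K/4)
G(l, F) = (-2 + 2*F)/(2*l) (G(l, F) = (F + (-2 + F))/(l + l) = (-2 + 2*F)/((2*l)) = (-2 + 2*F)*(1/(2*l)) = (-2 + 2*F)/(2*l))
W(N) = N/(1 + N/2) (W(N) = 1/((-1 + (2 + N/4 + N/4))/N) = 1/((-1 + (2 + N/2))/N) = 1/((1 + N/2)/N) = N/(1 + N/2))
(W(-65) - 31039) - 194*(-38) = (2*(-65)/(2 - 65) - 31039) - 194*(-38) = (2*(-65)/(-63) - 31039) + 7372 = (2*(-65)*(-1/63) - 31039) + 7372 = (130/63 - 31039) + 7372 = -1955327/63 + 7372 = -1490891/63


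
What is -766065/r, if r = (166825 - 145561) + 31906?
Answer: -153213/10634 ≈ -14.408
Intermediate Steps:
r = 53170 (r = 21264 + 31906 = 53170)
-766065/r = -766065/53170 = -766065*1/53170 = -153213/10634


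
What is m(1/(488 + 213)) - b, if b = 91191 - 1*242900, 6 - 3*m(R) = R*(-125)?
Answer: 319048358/2103 ≈ 1.5171e+5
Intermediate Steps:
m(R) = 2 + 125*R/3 (m(R) = 2 - R*(-125)/3 = 2 - (-125)*R/3 = 2 + 125*R/3)
b = -151709 (b = 91191 - 242900 = -151709)
m(1/(488 + 213)) - b = (2 + 125/(3*(488 + 213))) - 1*(-151709) = (2 + (125/3)/701) + 151709 = (2 + (125/3)*(1/701)) + 151709 = (2 + 125/2103) + 151709 = 4331/2103 + 151709 = 319048358/2103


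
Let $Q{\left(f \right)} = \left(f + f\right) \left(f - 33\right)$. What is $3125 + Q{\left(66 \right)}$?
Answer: $7481$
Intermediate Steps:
$Q{\left(f \right)} = 2 f \left(-33 + f\right)$
$3125 + Q{\left(66 \right)} = 3125 + 2 \cdot 66 \left(-33 + 66\right) = 3125 + 2 \cdot 66 \cdot 33 = 3125 + 4356 = 7481$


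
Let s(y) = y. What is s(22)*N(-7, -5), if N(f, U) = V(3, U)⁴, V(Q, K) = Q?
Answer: 1782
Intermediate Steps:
N(f, U) = 81 (N(f, U) = 3⁴ = 81)
s(22)*N(-7, -5) = 22*81 = 1782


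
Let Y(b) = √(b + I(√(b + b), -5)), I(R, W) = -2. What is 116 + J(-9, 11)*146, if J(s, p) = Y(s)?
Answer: 116 + 146*I*√11 ≈ 116.0 + 484.23*I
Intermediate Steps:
Y(b) = √(-2 + b) (Y(b) = √(b - 2) = √(-2 + b))
J(s, p) = √(-2 + s)
116 + J(-9, 11)*146 = 116 + √(-2 - 9)*146 = 116 + √(-11)*146 = 116 + (I*√11)*146 = 116 + 146*I*√11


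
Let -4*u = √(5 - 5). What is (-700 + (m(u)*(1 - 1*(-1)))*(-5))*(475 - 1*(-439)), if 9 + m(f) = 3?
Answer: -584960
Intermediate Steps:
u = 0 (u = -√(5 - 5)/4 = -√0/4 = -¼*0 = 0)
m(f) = -6 (m(f) = -9 + 3 = -6)
(-700 + (m(u)*(1 - 1*(-1)))*(-5))*(475 - 1*(-439)) = (-700 - 6*(1 - 1*(-1))*(-5))*(475 - 1*(-439)) = (-700 - 6*(1 + 1)*(-5))*(475 + 439) = (-700 - 6*2*(-5))*914 = (-700 - 12*(-5))*914 = (-700 + 60)*914 = -640*914 = -584960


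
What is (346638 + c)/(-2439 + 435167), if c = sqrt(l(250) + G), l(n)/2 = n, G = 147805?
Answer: 173319/216364 + sqrt(148305)/432728 ≈ 0.80194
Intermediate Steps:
l(n) = 2*n
c = sqrt(148305) (c = sqrt(2*250 + 147805) = sqrt(500 + 147805) = sqrt(148305) ≈ 385.10)
(346638 + c)/(-2439 + 435167) = (346638 + sqrt(148305))/(-2439 + 435167) = (346638 + sqrt(148305))/432728 = (346638 + sqrt(148305))*(1/432728) = 173319/216364 + sqrt(148305)/432728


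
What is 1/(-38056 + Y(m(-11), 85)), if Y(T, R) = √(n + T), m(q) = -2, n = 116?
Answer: -19028/724129511 - √114/1448259022 ≈ -2.6284e-5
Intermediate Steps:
Y(T, R) = √(116 + T)
1/(-38056 + Y(m(-11), 85)) = 1/(-38056 + √(116 - 2)) = 1/(-38056 + √114)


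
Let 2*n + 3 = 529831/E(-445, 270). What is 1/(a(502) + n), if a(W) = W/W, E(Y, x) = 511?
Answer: 511/264660 ≈ 0.0019308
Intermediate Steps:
a(W) = 1
n = 264149/511 (n = -3/2 + (529831/511)/2 = -3/2 + (529831*(1/511))/2 = -3/2 + (1/2)*(529831/511) = -3/2 + 529831/1022 = 264149/511 ≈ 516.93)
1/(a(502) + n) = 1/(1 + 264149/511) = 1/(264660/511) = 511/264660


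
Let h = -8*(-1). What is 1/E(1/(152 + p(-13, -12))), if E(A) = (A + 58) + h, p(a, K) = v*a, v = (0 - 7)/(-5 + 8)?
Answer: 547/36105 ≈ 0.015150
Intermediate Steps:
h = 8
v = -7/3 ≈ -2.3333
p(a, K) = -7*a/3
E(A) = 66 + A (E(A) = (A + 58) + 8 = (58 + A) + 8 = 66 + A)
1/E(1/(152 + p(-13, -12))) = 1/(66 + 1/(152 - 7/3*(-13))) = 1/(66 + 1/(152 + 91/3)) = 1/(66 + 1/(547/3)) = 1/(66 + 3/547) = 1/(36105/547) = 547/36105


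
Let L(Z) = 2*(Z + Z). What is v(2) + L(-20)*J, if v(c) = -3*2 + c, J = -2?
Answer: 156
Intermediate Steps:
L(Z) = 4*Z (L(Z) = 2*(2*Z) = 4*Z)
v(c) = -6 + c
v(2) + L(-20)*J = (-6 + 2) + (4*(-20))*(-2) = -4 - 80*(-2) = -4 + 160 = 156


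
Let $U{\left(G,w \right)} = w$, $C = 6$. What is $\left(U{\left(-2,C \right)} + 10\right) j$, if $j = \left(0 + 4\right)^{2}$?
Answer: $256$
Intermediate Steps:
$j = 16$ ($j = 4^{2} = 16$)
$\left(U{\left(-2,C \right)} + 10\right) j = \left(6 + 10\right) 16 = 16 \cdot 16 = 256$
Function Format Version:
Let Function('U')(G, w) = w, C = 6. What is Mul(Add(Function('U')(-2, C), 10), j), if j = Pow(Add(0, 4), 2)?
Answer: 256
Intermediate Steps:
j = 16 (j = Pow(4, 2) = 16)
Mul(Add(Function('U')(-2, C), 10), j) = Mul(Add(6, 10), 16) = Mul(16, 16) = 256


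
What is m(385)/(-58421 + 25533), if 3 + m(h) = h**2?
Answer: -74111/16444 ≈ -4.5069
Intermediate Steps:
m(h) = -3 + h**2
m(385)/(-58421 + 25533) = (-3 + 385**2)/(-58421 + 25533) = (-3 + 148225)/(-32888) = 148222*(-1/32888) = -74111/16444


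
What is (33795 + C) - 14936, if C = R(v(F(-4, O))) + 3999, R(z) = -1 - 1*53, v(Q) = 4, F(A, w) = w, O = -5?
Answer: 22804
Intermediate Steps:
R(z) = -54 (R(z) = -1 - 53 = -54)
C = 3945 (C = -54 + 3999 = 3945)
(33795 + C) - 14936 = (33795 + 3945) - 14936 = 37740 - 14936 = 22804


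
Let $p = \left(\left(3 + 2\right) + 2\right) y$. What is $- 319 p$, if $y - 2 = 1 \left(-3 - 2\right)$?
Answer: $6699$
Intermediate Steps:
$y = -3$ ($y = 2 + 1 \left(-3 - 2\right) = 2 + 1 \left(-5\right) = 2 - 5 = -3$)
$p = -21$ ($p = \left(\left(3 + 2\right) + 2\right) \left(-3\right) = \left(5 + 2\right) \left(-3\right) = 7 \left(-3\right) = -21$)
$- 319 p = \left(-319\right) \left(-21\right) = 6699$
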